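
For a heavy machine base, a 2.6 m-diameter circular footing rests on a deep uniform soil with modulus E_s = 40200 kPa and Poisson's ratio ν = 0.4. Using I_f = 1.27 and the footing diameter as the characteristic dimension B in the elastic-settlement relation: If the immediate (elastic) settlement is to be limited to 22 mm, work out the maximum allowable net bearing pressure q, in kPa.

q ≈ 319 kPa

S_e = q·B·(1−ν²)/E_s · I_f  ⇒  q = S_e·E_s / (B·(1−ν²)·I_f).
q = 0.022 × 40200 / (2.6 × 0.84 × 1.27) = 318.9 kPa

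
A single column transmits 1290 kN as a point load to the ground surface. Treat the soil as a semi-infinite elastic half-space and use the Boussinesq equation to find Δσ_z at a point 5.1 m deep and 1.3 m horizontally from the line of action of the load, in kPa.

Δσ_z ≈ 20.2 kPa

Boussinesq vertical stress below a point load on an elastic half-space:
Δσ_z = 3P/(2πz²) · [1 + (r/z)²]^(−5/2)
r/z = 1.3/5.1 = 0.2549; [1+(r/z)²]^(−5/2) = 0.85438.
Δσ_z = 3×1290/(2π×5.1²) × 0.85438 = 23.68 × 0.85438 = 20.23 kPa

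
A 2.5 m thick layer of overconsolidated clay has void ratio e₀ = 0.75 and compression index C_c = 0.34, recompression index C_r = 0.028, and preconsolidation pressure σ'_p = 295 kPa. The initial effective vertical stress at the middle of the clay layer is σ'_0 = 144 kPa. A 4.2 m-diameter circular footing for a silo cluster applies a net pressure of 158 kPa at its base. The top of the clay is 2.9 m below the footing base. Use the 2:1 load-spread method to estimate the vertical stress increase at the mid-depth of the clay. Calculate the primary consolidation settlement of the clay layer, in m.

S_c ≈ 0.00426 m

Mid-depth of clay below the footing base: z = 2.9 + 2.5/2 = 4.15 m.
Stress increase at mid-clay by the 2:1 spreading method:
Δσ ≈ qD²/(D+z)² = 158×4.2²/(4.2+4.15)² = 39.974 kPa
Final effective stress: σ'_f = 144 + 39.974 = 183.97 kPa.
σ'_f = 183.97 ≤ σ'_p = 295 kPa, so the clay remains overconsolidated and only the recompression index applies:
S_c = C_r·H/(1+e₀)·log₁₀(σ'_f/σ'_0) = 0.028×2.5/1.75×log₁₀(183.97/144)
    = 0.040001 × 0.10638 = 0.004255 m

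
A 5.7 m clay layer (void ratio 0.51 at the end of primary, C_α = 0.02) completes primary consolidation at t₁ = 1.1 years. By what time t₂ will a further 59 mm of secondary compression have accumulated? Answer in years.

t₂ ≈ 6.65 years

S_s = C_α·H/(1+e_p)·log₁₀(t₂/t₁) ⇒ log₁₀(t₂/t₁) = S_s·(1+e_p)/(C_α·H).
log₁₀(t₂/t₁) = 0.059 × (1+0.51) / (0.02×5.7) = 0.7815
t₂ = t₁ × 10^0.7815 = 1.1 × 6.046 = 6.651 years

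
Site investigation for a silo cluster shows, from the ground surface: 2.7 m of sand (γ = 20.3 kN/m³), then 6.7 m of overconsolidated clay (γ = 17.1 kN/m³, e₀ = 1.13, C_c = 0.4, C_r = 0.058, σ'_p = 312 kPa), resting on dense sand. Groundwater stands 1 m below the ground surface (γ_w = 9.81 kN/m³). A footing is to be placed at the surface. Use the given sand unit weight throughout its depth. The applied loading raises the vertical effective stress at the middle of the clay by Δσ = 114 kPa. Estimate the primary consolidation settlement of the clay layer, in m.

Mid-depth of clay below the ground surface: z = 2.7 + 6.7/2 = 6.05 m.
Total vertical stress at mid-clay: σ_v = 20.3×2.7 + 17.1×3.35 = 112.09 kPa.
Pore pressure: u = 9.81×(6.05 − 1) = 49.541 kPa.
Initial effective stress: σ'_0 = σ_v − u = 112.09 − 49.541 = 62.549 kPa.
Final effective stress: σ'_f = 62.549 + 114 = 176.55 kPa.
σ'_f = 176.55 ≤ σ'_p = 312 kPa, so the clay remains overconsolidated and only the recompression index applies:
S_c = C_r·H/(1+e₀)·log₁₀(σ'_f/σ'_0) = 0.058×6.7/2.13×log₁₀(176.55/62.549)
    = 0.18244 × 0.45065 = 0.08222 m

S_c ≈ 0.0822 m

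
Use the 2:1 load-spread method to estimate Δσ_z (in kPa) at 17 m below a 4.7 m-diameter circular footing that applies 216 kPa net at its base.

By the 2:1 method the load spreads at 1 horizontal : 2 vertical, so at depth z the loaded area has grown by z in each plan dimension:
Δσ ≈ qD²/(D+z)² = 216×4.7²/(4.7+17)² = 10.133 kPa

Δσ_z ≈ 10.1 kPa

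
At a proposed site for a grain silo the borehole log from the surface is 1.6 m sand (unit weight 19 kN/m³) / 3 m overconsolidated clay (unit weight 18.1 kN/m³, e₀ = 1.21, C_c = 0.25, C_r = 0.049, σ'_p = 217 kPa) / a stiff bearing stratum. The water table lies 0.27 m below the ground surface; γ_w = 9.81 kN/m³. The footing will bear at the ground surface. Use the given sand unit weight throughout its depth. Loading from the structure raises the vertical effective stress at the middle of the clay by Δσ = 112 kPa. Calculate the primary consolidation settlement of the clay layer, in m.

S_c ≈ 0.0451 m

Mid-depth of clay below the ground surface: z = 1.6 + 3/2 = 3.1 m.
Total vertical stress at mid-clay: σ_v = 19×1.6 + 18.1×1.5 = 57.55 kPa.
Pore pressure: u = 9.81×(3.1 − 0.27) = 27.762 kPa.
Initial effective stress: σ'_0 = σ_v − u = 57.55 − 27.762 = 29.788 kPa.
Final effective stress: σ'_f = 29.788 + 112 = 141.79 kPa.
σ'_f = 141.79 ≤ σ'_p = 217 kPa, so the clay remains overconsolidated and only the recompression index applies:
S_c = C_r·H/(1+e₀)·log₁₀(σ'_f/σ'_0) = 0.049×3/2.21×log₁₀(141.79/29.788)
    = 0.066517 × 0.6776 = 0.04507 m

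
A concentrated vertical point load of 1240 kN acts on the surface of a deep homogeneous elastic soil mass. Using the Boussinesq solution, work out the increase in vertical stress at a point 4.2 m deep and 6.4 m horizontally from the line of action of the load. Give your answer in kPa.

Boussinesq vertical stress below a point load on an elastic half-space:
Δσ_z = 3P/(2πz²) · [1 + (r/z)²]^(−5/2)
r/z = 6.4/4.2 = 1.5238; [1+(r/z)²]^(−5/2) = 0.049717.
Δσ_z = 3×1240/(2π×4.2²) × 0.049717 = 33.563 × 0.049717 = 1.669 kPa

Δσ_z ≈ 1.67 kPa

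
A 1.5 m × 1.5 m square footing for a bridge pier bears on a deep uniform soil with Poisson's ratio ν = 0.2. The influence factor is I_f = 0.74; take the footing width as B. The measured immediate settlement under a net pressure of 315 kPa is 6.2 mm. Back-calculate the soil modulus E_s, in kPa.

S_e = q·B·(1−ν²)/E_s · I_f  ⇒  E_s = q·B·(1−ν²)·I_f / S_e.
E_s = 315 × 1.5 × 0.96 × 0.74 / 0.0062 = 54140 kPa

E_s ≈ 54100 kPa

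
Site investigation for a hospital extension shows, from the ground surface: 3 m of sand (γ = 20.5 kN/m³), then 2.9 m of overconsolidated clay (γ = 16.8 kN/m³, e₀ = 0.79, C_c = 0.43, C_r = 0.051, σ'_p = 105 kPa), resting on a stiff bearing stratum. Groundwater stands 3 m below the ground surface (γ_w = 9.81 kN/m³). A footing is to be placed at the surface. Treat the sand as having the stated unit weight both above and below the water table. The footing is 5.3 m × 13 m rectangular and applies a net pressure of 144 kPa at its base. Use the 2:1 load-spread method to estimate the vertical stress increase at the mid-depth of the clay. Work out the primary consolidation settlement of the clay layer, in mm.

Mid-depth of clay below the ground surface: z = 3 + 2.9/2 = 4.45 m.
Total vertical stress at mid-clay: σ_v = 20.5×3 + 16.8×1.45 = 85.86 kPa.
Pore pressure: u = 9.81×(4.45 − 3) = 14.225 kPa.
Initial effective stress: σ'_0 = σ_v − u = 85.86 − 14.225 = 71.635 kPa.
Stress increase at mid-clay by the 2:1 spreading method:
Δσ = qBL/((B+z)(L+z)) = 144×5.3×13/((5.3+4.45)(13+4.45)) = 58.315 kPa
Final effective stress: σ'_f = 71.635 + 58.315 = 129.95 kPa.
σ'_f = 129.95 > σ'_p = 105 kPa, so the stress path crosses the preconsolidation pressure — recompression up to σ'_p, then virgin compression beyond:
S_c = H/(1+e₀)·[C_r·log₁₀(σ'_p/σ'_0) + C_c·log₁₀(σ'_f/σ'_p)]
    = 2.9/1.79 × [0.051×log₁₀(105/71.635) + 0.43×log₁₀(129.95/105)]
    = 1.6201 × [0.0084693 + 0.039812] = 0.07822 m

S_c ≈ 78.2 mm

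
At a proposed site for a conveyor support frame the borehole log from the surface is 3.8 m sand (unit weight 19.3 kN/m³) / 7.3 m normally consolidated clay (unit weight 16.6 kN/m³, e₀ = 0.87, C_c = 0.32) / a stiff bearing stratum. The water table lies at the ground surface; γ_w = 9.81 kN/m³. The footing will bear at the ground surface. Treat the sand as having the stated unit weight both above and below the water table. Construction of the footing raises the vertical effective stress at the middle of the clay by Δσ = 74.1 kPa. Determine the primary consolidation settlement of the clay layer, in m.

S_c ≈ 0.432 m

Mid-depth of clay below the ground surface: z = 3.8 + 7.3/2 = 7.45 m.
Total vertical stress at mid-clay: σ_v = 19.3×3.8 + 16.6×3.65 = 133.93 kPa.
Pore pressure: u = 9.81×(7.45 − 0) = 73.085 kPa.
Initial effective stress: σ'_0 = σ_v − u = 133.93 − 73.085 = 60.845 kPa.
Final effective stress: σ'_f = σ'_0 + Δσ = 60.845 + 74.1 = 134.94 kPa.
Normally consolidated clay, so the full stress increment lies on the virgin compression line:
S_c = C_c·H/(1+e₀)·log₁₀(σ'_f/σ'_0) = 0.32×7.3/(1+0.87)×log₁₀(134.94/60.845)
    = 1.2492 × 0.34592 = 0.4321 m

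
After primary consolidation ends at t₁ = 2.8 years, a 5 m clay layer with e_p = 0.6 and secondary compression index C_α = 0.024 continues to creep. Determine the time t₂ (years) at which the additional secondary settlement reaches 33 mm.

t₂ ≈ 7.71 years

S_s = C_α·H/(1+e_p)·log₁₀(t₂/t₁) ⇒ log₁₀(t₂/t₁) = S_s·(1+e_p)/(C_α·H).
log₁₀(t₂/t₁) = 0.033 × (1+0.6) / (0.024×5) = 0.44
t₂ = t₁ × 10^0.44 = 2.8 × 2.754 = 7.712 years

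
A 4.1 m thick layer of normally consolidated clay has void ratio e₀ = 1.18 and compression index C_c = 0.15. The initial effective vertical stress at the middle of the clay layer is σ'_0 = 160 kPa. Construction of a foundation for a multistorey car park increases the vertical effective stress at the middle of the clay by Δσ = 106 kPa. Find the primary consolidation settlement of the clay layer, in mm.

Final effective stress: σ'_f = σ'_0 + Δσ = 160 + 106 = 266 kPa.
Normally consolidated clay, so the full stress increment lies on the virgin compression line:
S_c = C_c·H/(1+e₀)·log₁₀(σ'_f/σ'_0) = 0.15×4.1/(1+1.18)×log₁₀(266/160)
    = 0.28211 × 0.22076 = 0.06228 m

S_c ≈ 62.3 mm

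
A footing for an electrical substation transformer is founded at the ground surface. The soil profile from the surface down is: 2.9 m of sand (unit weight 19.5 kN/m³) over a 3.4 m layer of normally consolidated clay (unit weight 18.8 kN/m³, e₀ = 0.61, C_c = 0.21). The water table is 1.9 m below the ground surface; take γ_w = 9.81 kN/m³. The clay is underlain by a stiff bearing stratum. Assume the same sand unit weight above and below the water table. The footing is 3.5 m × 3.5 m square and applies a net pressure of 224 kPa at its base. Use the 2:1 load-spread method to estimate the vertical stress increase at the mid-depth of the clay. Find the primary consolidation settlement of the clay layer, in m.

Mid-depth of clay below the ground surface: z = 2.9 + 3.4/2 = 4.6 m.
Total vertical stress at mid-clay: σ_v = 19.5×2.9 + 18.8×1.7 = 88.51 kPa.
Pore pressure: u = 9.81×(4.6 − 1.9) = 26.487 kPa.
Initial effective stress: σ'_0 = σ_v − u = 88.51 − 26.487 = 62.023 kPa.
Stress increase at mid-clay by the 2:1 spreading method:
Δσ = qBL/((B+z)(L+z)) = 224×3.5×3.5/((3.5+4.6)(3.5+4.6)) = 41.823 kPa
Final effective stress: σ'_f = σ'_0 + Δσ = 62.023 + 41.823 = 103.85 kPa.
Normally consolidated clay, so the full stress increment lies on the virgin compression line:
S_c = C_c·H/(1+e₀)·log₁₀(σ'_f/σ'_0) = 0.21×3.4/(1+0.61)×log₁₀(103.85/62.023)
    = 0.44348 × 0.22385 = 0.09927 m

S_c ≈ 0.0993 m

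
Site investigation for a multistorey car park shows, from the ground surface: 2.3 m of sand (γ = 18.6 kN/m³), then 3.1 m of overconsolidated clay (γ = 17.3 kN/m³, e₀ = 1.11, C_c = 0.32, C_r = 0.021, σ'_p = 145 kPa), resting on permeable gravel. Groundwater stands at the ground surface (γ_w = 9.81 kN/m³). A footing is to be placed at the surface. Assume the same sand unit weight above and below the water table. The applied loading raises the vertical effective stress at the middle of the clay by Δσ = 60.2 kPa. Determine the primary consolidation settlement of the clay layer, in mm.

S_c ≈ 14.2 mm

Mid-depth of clay below the ground surface: z = 2.3 + 3.1/2 = 3.85 m.
Total vertical stress at mid-clay: σ_v = 18.6×2.3 + 17.3×1.55 = 69.595 kPa.
Pore pressure: u = 9.81×(3.85 − 0) = 37.769 kPa.
Initial effective stress: σ'_0 = σ_v − u = 69.595 − 37.769 = 31.826 kPa.
Final effective stress: σ'_f = 31.826 + 60.2 = 92.026 kPa.
σ'_f = 92.026 ≤ σ'_p = 145 kPa, so the clay remains overconsolidated and only the recompression index applies:
S_c = C_r·H/(1+e₀)·log₁₀(σ'_f/σ'_0) = 0.021×3.1/2.11×log₁₀(92.026/31.826)
    = 0.030853 × 0.46113 = 0.01423 m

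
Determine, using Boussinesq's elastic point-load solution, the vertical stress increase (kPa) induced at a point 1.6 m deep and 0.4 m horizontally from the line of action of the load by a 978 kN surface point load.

Δσ_z ≈ 157 kPa

Boussinesq vertical stress below a point load on an elastic half-space:
Δσ_z = 3P/(2πz²) · [1 + (r/z)²]^(−5/2)
r/z = 0.4/1.6 = 0.25; [1+(r/z)²]^(−5/2) = 0.85936.
Δσ_z = 3×978/(2π×1.6²) × 0.85936 = 182.41 × 0.85936 = 156.8 kPa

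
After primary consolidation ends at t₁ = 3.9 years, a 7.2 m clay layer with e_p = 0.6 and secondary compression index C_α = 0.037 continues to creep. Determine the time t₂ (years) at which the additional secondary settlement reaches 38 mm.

t₂ ≈ 6.6 years

S_s = C_α·H/(1+e_p)·log₁₀(t₂/t₁) ⇒ log₁₀(t₂/t₁) = S_s·(1+e_p)/(C_α·H).
log₁₀(t₂/t₁) = 0.038 × (1+0.6) / (0.037×7.2) = 0.2282
t₂ = t₁ × 10^0.2282 = 3.9 × 1.691 = 6.596 years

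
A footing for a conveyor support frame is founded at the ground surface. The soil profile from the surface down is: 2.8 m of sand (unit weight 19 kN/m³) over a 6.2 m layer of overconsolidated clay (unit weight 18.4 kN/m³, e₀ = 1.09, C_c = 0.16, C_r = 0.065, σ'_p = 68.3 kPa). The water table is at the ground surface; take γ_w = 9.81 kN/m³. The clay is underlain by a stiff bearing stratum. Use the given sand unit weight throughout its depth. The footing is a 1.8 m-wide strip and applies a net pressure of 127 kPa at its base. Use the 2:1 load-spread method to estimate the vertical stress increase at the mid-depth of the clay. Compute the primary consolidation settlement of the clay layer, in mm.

Mid-depth of clay below the ground surface: z = 2.8 + 6.2/2 = 5.9 m.
Total vertical stress at mid-clay: σ_v = 19×2.8 + 18.4×3.1 = 110.24 kPa.
Pore pressure: u = 9.81×(5.9 − 0) = 57.879 kPa.
Initial effective stress: σ'_0 = σ_v − u = 110.24 − 57.879 = 52.361 kPa.
Stress increase at mid-clay by the 2:1 spreading method:
Δσ = qB/(B+z) = 127×1.8/(1.8+5.9) = 29.688 kPa
Final effective stress: σ'_f = 52.361 + 29.688 = 82.049 kPa.
σ'_f = 82.049 > σ'_p = 68.3 kPa, so the stress path crosses the preconsolidation pressure — recompression up to σ'_p, then virgin compression beyond:
S_c = H/(1+e₀)·[C_r·log₁₀(σ'_p/σ'_0) + C_c·log₁₀(σ'_f/σ'_p)]
    = 6.2/2.09 × [0.065×log₁₀(68.3/52.361) + 0.16×log₁₀(82.049/68.3)]
    = 2.9665 × [0.0075018 + 0.012744] = 0.06006 m

S_c ≈ 60.1 mm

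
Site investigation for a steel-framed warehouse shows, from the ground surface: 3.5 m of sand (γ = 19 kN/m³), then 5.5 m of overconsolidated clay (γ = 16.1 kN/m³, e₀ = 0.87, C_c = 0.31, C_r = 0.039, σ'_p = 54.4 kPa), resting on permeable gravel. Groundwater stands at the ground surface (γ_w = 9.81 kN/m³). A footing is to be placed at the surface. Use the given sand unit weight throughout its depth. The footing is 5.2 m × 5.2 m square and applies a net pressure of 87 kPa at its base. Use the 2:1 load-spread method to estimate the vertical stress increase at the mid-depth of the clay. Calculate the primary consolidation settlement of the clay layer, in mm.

Mid-depth of clay below the ground surface: z = 3.5 + 5.5/2 = 6.25 m.
Total vertical stress at mid-clay: σ_v = 19×3.5 + 16.1×2.75 = 110.78 kPa.
Pore pressure: u = 9.81×(6.25 − 0) = 61.312 kPa.
Initial effective stress: σ'_0 = σ_v − u = 110.78 − 61.312 = 49.468 kPa.
Stress increase at mid-clay by the 2:1 spreading method:
Δσ = qBL/((B+z)(L+z)) = 87×5.2×5.2/((5.2+6.25)(5.2+6.25)) = 17.944 kPa
Final effective stress: σ'_f = 49.468 + 17.944 = 67.412 kPa.
σ'_f = 67.412 > σ'_p = 54.4 kPa, so the stress path crosses the preconsolidation pressure — recompression up to σ'_p, then virgin compression beyond:
S_c = H/(1+e₀)·[C_r·log₁₀(σ'_p/σ'_0) + C_c·log₁₀(σ'_f/σ'_p)]
    = 5.5/1.87 × [0.039×log₁₀(54.4/49.468) + 0.31×log₁₀(67.412/54.4)]
    = 2.9412 × [0.0016097 + 0.028873] = 0.08966 m

S_c ≈ 89.7 mm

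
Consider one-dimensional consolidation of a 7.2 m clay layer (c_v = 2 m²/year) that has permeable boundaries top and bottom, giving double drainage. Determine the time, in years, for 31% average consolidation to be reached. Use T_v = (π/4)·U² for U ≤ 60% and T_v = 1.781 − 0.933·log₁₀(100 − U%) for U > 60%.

t ≈ 0.489 years

Drainage path length: H_d = H/2 = 3.6 m (double drainage).
U ≤ 60%: T_v = (π/4)·U² = (π/4)×0.31² = 0.075477.
t = T_v·H_d²/c_v = 0.075477×3.6²/2 = 0.4891 years.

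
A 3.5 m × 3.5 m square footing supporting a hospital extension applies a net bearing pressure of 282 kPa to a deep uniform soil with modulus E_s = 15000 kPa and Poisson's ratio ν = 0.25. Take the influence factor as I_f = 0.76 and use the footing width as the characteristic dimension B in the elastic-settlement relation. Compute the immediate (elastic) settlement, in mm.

S_e ≈ 46.9 mm

Immediate (elastic) settlement: S_e = q·B·(1−ν²)/E_s · I_f.
S_e = 282 × 3.5 × (1 − 0.25²) / 15000 × 0.76
    = 282 × 3.5 × 0.9375 / 15000 × 0.76
    = 0.04688 m = 46.88 mm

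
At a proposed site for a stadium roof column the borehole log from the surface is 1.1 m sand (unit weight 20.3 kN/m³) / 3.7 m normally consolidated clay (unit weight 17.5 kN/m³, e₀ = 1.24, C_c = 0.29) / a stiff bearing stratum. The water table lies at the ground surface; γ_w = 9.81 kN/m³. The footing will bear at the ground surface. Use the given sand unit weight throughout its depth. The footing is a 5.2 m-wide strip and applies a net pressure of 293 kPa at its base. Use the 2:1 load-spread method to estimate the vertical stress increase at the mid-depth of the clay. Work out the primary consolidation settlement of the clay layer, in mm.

S_c ≈ 439 mm

Mid-depth of clay below the ground surface: z = 1.1 + 3.7/2 = 2.95 m.
Total vertical stress at mid-clay: σ_v = 20.3×1.1 + 17.5×1.85 = 54.705 kPa.
Pore pressure: u = 9.81×(2.95 − 0) = 28.94 kPa.
Initial effective stress: σ'_0 = σ_v − u = 54.705 − 28.94 = 25.765 kPa.
Stress increase at mid-clay by the 2:1 spreading method:
Δσ = qB/(B+z) = 293×5.2/(5.2+2.95) = 186.94 kPa
Final effective stress: σ'_f = σ'_0 + Δσ = 25.765 + 186.94 = 212.7 kPa.
Normally consolidated clay, so the full stress increment lies on the virgin compression line:
S_c = C_c·H/(1+e₀)·log₁₀(σ'_f/σ'_0) = 0.29×3.7/(1+1.24)×log₁₀(212.7/25.765)
    = 0.47902 × 0.91674 = 0.4391 m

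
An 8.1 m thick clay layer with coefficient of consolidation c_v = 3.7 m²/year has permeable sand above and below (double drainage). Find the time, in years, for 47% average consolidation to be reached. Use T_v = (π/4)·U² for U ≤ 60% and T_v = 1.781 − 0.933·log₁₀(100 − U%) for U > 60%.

t ≈ 0.769 years

Drainage path length: H_d = H/2 = 4.05 m (double drainage).
U ≤ 60%: T_v = (π/4)·U² = (π/4)×0.47² = 0.17349.
t = T_v·H_d²/c_v = 0.17349×4.05²/3.7 = 0.7691 years.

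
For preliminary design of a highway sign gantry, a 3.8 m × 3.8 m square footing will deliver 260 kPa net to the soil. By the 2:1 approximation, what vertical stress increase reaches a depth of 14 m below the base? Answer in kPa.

By the 2:1 method the load spreads at 1 horizontal : 2 vertical, so at depth z the loaded area has grown by z in each plan dimension:
Δσ = qBL/((B+z)(L+z)) = 260×3.8×3.8/((3.8+14)(3.8+14)) = 11.85 kPa

Δσ_z ≈ 11.8 kPa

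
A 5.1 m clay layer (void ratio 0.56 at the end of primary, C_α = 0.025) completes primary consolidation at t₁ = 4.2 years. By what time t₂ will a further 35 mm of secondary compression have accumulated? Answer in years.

S_s = C_α·H/(1+e_p)·log₁₀(t₂/t₁) ⇒ log₁₀(t₂/t₁) = S_s·(1+e_p)/(C_α·H).
log₁₀(t₂/t₁) = 0.035 × (1+0.56) / (0.025×5.1) = 0.4282
t₂ = t₁ × 10^0.4282 = 4.2 × 2.681 = 11.26 years

t₂ ≈ 11.3 years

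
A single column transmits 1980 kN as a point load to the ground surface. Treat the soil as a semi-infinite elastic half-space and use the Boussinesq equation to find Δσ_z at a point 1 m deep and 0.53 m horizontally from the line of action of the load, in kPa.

Boussinesq vertical stress below a point load on an elastic half-space:
Δσ_z = 3P/(2πz²) · [1 + (r/z)²]^(−5/2)
r/z = 0.53/1 = 0.53; [1+(r/z)²]^(−5/2) = 0.53853.
Δσ_z = 3×1980/(2π×1²) × 0.53853 = 945.38 × 0.53853 = 509.1 kPa

Δσ_z ≈ 509 kPa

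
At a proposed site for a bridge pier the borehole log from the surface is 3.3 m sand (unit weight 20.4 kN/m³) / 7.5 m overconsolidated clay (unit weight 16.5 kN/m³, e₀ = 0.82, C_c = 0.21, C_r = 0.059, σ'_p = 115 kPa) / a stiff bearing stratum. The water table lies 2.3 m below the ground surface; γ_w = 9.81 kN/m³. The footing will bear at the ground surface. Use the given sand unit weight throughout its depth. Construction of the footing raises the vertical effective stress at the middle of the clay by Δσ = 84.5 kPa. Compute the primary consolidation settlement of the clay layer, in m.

S_c ≈ 0.175 m

Mid-depth of clay below the ground surface: z = 3.3 + 7.5/2 = 7.05 m.
Total vertical stress at mid-clay: σ_v = 20.4×3.3 + 16.5×3.75 = 129.19 kPa.
Pore pressure: u = 9.81×(7.05 − 2.3) = 46.598 kPa.
Initial effective stress: σ'_0 = σ_v − u = 129.19 − 46.598 = 82.592 kPa.
Final effective stress: σ'_f = 82.592 + 84.5 = 167.09 kPa.
σ'_f = 167.09 > σ'_p = 115 kPa, so the stress path crosses the preconsolidation pressure — recompression up to σ'_p, then virgin compression beyond:
S_c = H/(1+e₀)·[C_r·log₁₀(σ'_p/σ'_0) + C_c·log₁₀(σ'_f/σ'_p)]
    = 7.5/1.82 × [0.059×log₁₀(115/82.592) + 0.21×log₁₀(167.09/115)]
    = 4.1209 × [0.0084818 + 0.034073] = 0.1754 m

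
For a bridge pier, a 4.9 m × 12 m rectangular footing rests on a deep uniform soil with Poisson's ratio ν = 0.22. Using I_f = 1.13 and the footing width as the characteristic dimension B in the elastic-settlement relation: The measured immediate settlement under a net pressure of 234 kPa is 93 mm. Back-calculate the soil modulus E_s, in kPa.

S_e = q·B·(1−ν²)/E_s · I_f  ⇒  E_s = q·B·(1−ν²)·I_f / S_e.
E_s = 234 × 4.9 × 0.9516 × 1.13 / 0.093 = 13260 kPa

E_s ≈ 13300 kPa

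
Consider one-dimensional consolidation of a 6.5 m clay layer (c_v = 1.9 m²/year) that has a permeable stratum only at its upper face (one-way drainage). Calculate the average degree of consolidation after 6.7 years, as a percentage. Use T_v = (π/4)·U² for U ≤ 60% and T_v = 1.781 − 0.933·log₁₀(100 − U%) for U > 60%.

U ≈ 61.5 %

Drainage path length: H_d = H = 6.5 m (single drainage).
T_v = c_v·t/H_d² = 1.9×6.7/6.5² = 0.3013.
T_v = 0.3013 corresponds to the U > 60% branch:
U = 1 − 10^((1.781 − T_v)/0.933)/100 = 0.6146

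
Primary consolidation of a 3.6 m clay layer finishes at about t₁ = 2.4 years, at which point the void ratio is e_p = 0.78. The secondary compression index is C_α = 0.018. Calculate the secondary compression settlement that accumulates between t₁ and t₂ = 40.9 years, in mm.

S_s ≈ 44.8 mm

Secondary compression: S_s = C_α·H/(1+e_p)·log₁₀(t₂/t₁)
S_s = 0.018×3.6/(1+0.78)×log₁₀(40.9/2.4)
    = 0.0364 × 1.232 = 0.04483 m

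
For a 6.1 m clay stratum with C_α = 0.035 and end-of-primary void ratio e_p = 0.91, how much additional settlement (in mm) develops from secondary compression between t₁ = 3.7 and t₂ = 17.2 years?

Secondary compression: S_s = C_α·H/(1+e_p)·log₁₀(t₂/t₁)
S_s = 0.035×6.1/(1+0.91)×log₁₀(17.2/3.7)
    = 0.1118 × 0.6673 = 0.07459 m

S_s ≈ 74.6 mm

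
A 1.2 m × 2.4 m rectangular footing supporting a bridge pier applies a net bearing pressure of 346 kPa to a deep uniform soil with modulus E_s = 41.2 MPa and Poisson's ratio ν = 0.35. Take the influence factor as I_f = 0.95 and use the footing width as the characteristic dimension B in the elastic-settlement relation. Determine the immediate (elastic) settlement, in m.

Immediate (elastic) settlement: S_e = q·B·(1−ν²)/E_s · I_f.
E_s = 41.2 MPa = 41200 kPa.
S_e = 346 × 1.2 × (1 − 0.35²) / 41200 × 0.95
    = 346 × 1.2 × 0.8775 / 41200 × 0.95
    = 0.008401 m

S_e ≈ 0.0084 m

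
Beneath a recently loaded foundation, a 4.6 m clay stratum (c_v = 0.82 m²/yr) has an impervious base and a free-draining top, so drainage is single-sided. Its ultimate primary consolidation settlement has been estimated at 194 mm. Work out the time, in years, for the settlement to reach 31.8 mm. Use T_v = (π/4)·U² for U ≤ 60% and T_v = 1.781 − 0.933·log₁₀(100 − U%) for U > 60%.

Drainage path length: H_d = H = 4.6 m (single drainage).
U = S(t)/S_ult = 31.8/194 = 0.1639.
U ≤ 60%: T_v = (π/4)·U² = (π/4)×0.16392² = 0.021103.
t = T_v·H_d²/c_v = 0.021103×4.6²/0.82 = 0.5446 years.

t ≈ 0.545 years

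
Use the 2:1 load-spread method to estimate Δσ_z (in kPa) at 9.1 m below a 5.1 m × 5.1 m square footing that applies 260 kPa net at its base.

By the 2:1 method the load spreads at 1 horizontal : 2 vertical, so at depth z the loaded area has grown by z in each plan dimension:
Δσ = qBL/((B+z)(L+z)) = 260×5.1×5.1/((5.1+9.1)(5.1+9.1)) = 33.538 kPa

Δσ_z ≈ 33.5 kPa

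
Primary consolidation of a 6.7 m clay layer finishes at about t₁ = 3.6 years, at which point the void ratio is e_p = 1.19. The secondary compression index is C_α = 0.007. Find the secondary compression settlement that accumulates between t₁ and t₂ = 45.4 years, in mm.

Secondary compression: S_s = C_α·H/(1+e_p)·log₁₀(t₂/t₁)
S_s = 0.007×6.7/(1+1.19)×log₁₀(45.4/3.6)
    = 0.02142 × 1.101 = 0.02357 m

S_s ≈ 23.6 mm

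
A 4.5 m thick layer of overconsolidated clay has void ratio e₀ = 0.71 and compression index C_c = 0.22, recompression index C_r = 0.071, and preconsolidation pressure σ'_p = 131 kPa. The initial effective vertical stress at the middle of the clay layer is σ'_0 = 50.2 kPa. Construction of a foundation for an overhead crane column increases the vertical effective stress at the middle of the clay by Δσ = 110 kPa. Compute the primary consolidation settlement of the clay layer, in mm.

S_c ≈ 128 mm

Final effective stress: σ'_f = 50.2 + 110 = 160.2 kPa.
σ'_f = 160.2 > σ'_p = 131 kPa, so the stress path crosses the preconsolidation pressure — recompression up to σ'_p, then virgin compression beyond:
S_c = H/(1+e₀)·[C_r·log₁₀(σ'_p/σ'_0) + C_c·log₁₀(σ'_f/σ'_p)]
    = 4.5/1.71 × [0.071×log₁₀(131/50.2) + 0.22×log₁₀(160.2/131)]
    = 2.6316 × [0.029576 + 0.019226] = 0.1284 m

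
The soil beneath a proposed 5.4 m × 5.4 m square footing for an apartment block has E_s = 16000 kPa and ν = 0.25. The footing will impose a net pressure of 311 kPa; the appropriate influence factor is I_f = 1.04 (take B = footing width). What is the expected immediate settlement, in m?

S_e ≈ 0.102 m

Immediate (elastic) settlement: S_e = q·B·(1−ν²)/E_s · I_f.
S_e = 311 × 5.4 × (1 − 0.25²) / 16000 × 1.04
    = 311 × 5.4 × 0.9375 / 16000 × 1.04
    = 0.1023 m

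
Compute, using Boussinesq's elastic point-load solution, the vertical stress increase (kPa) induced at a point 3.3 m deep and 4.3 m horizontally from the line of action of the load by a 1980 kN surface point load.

Δσ_z ≈ 7.26 kPa

Boussinesq vertical stress below a point load on an elastic half-space:
Δσ_z = 3P/(2πz²) · [1 + (r/z)²]^(−5/2)
r/z = 4.3/3.3 = 1.303; [1+(r/z)²]^(−5/2) = 0.083645.
Δσ_z = 3×1980/(2π×3.3²) × 0.083645 = 86.812 × 0.083645 = 7.261 kPa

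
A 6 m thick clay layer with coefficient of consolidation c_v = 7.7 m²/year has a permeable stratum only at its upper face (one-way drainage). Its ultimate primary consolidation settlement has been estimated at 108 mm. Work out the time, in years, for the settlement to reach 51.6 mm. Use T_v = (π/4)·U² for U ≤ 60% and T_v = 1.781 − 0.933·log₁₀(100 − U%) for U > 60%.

Drainage path length: H_d = H = 6 m (single drainage).
U = S(t)/S_ult = 51.6/108 = 0.4778.
U ≤ 60%: T_v = (π/4)·U² = (π/4)×0.47778² = 0.17928.
t = T_v·H_d²/c_v = 0.17928×6²/7.7 = 0.8382 years.

t ≈ 0.838 years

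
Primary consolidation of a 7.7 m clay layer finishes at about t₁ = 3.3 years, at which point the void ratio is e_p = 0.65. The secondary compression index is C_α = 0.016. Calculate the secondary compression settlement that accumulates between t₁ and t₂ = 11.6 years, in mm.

Secondary compression: S_s = C_α·H/(1+e_p)·log₁₀(t₂/t₁)
S_s = 0.016×7.7/(1+0.65)×log₁₀(11.6/3.3)
    = 0.07467 × 0.5459 = 0.04076 m

S_s ≈ 40.8 mm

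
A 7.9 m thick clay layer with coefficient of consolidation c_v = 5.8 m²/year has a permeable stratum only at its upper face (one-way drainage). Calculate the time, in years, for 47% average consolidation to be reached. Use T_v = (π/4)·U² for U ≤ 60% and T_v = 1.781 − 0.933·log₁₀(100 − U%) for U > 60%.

t ≈ 1.87 years

Drainage path length: H_d = H = 7.9 m (single drainage).
U ≤ 60%: T_v = (π/4)·U² = (π/4)×0.47² = 0.17349.
t = T_v·H_d²/c_v = 0.17349×7.9²/5.8 = 1.867 years.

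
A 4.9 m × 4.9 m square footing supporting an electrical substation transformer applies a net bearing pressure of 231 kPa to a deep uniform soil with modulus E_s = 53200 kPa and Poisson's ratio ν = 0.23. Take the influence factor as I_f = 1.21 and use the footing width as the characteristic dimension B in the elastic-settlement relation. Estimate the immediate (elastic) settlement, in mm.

Immediate (elastic) settlement: S_e = q·B·(1−ν²)/E_s · I_f.
S_e = 231 × 4.9 × (1 − 0.23²) / 53200 × 1.21
    = 231 × 4.9 × 0.9471 / 53200 × 1.21
    = 0.02438 m = 24.38 mm

S_e ≈ 24.4 mm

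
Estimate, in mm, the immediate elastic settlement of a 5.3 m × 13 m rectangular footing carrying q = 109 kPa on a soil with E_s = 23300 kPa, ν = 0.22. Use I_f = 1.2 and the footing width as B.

S_e ≈ 28.3 mm

Immediate (elastic) settlement: S_e = q·B·(1−ν²)/E_s · I_f.
S_e = 109 × 5.3 × (1 − 0.22²) / 23300 × 1.2
    = 109 × 5.3 × 0.9516 / 23300 × 1.2
    = 0.02831 m = 28.31 mm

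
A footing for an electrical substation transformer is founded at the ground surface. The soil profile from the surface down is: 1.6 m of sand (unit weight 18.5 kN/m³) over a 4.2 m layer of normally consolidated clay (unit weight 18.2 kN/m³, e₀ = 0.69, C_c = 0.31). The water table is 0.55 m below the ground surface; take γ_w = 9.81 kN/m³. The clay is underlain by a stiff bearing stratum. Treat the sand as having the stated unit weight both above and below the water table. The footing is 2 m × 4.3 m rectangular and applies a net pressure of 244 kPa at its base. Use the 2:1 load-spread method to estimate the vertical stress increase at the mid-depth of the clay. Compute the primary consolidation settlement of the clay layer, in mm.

Mid-depth of clay below the ground surface: z = 1.6 + 4.2/2 = 3.7 m.
Total vertical stress at mid-clay: σ_v = 18.5×1.6 + 18.2×2.1 = 67.82 kPa.
Pore pressure: u = 9.81×(3.7 − 0.55) = 30.902 kPa.
Initial effective stress: σ'_0 = σ_v − u = 67.82 − 30.902 = 36.918 kPa.
Stress increase at mid-clay by the 2:1 spreading method:
Δσ = qBL/((B+z)(L+z)) = 244×2×4.3/((2+3.7)(4.3+3.7)) = 46.018 kPa
Final effective stress: σ'_f = σ'_0 + Δσ = 36.918 + 46.018 = 82.936 kPa.
Normally consolidated clay, so the full stress increment lies on the virgin compression line:
S_c = C_c·H/(1+e₀)·log₁₀(σ'_f/σ'_0) = 0.31×4.2/(1+0.69)×log₁₀(82.936/36.918)
    = 0.77041 × 0.3515 = 0.2708 m

S_c ≈ 271 mm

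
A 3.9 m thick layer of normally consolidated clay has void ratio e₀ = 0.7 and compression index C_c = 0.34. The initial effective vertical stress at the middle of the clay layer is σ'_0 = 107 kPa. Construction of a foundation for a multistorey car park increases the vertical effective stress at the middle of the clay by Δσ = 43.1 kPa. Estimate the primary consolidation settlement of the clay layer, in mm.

Final effective stress: σ'_f = σ'_0 + Δσ = 107 + 43.1 = 150.1 kPa.
Normally consolidated clay, so the full stress increment lies on the virgin compression line:
S_c = C_c·H/(1+e₀)·log₁₀(σ'_f/σ'_0) = 0.34×3.9/(1+0.7)×log₁₀(150.1/107)
    = 0.78 × 0.147 = 0.1147 m

S_c ≈ 115 mm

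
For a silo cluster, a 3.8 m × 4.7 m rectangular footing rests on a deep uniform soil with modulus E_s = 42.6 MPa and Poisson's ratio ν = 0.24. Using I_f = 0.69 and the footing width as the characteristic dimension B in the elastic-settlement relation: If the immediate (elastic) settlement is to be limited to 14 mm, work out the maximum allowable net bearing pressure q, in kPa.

q ≈ 241 kPa

E_s = 42.6 MPa = 42600 kPa.
S_e = q·B·(1−ν²)/E_s · I_f  ⇒  q = S_e·E_s / (B·(1−ν²)·I_f).
q = 0.014 × 42600 / (3.8 × 0.9424 × 0.69) = 241.4 kPa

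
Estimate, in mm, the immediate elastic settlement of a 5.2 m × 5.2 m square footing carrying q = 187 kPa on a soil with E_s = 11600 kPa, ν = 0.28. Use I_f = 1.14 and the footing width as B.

S_e ≈ 88.1 mm

Immediate (elastic) settlement: S_e = q·B·(1−ν²)/E_s · I_f.
S_e = 187 × 5.2 × (1 − 0.28²) / 11600 × 1.14
    = 187 × 5.2 × 0.9216 / 11600 × 1.14
    = 0.08807 m = 88.07 mm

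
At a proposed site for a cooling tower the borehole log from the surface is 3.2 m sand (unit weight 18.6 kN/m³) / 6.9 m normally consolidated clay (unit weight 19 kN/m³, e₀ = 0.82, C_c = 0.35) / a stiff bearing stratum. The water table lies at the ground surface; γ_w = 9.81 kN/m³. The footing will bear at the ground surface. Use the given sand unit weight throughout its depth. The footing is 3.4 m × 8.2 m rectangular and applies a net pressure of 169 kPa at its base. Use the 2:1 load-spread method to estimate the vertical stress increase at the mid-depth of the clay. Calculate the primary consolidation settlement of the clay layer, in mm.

Mid-depth of clay below the ground surface: z = 3.2 + 6.9/2 = 6.65 m.
Total vertical stress at mid-clay: σ_v = 18.6×3.2 + 19×3.45 = 125.07 kPa.
Pore pressure: u = 9.81×(6.65 − 0) = 65.237 kPa.
Initial effective stress: σ'_0 = σ_v − u = 125.07 − 65.237 = 59.833 kPa.
Stress increase at mid-clay by the 2:1 spreading method:
Δσ = qBL/((B+z)(L+z)) = 169×3.4×8.2/((3.4+6.65)(8.2+6.65)) = 31.571 kPa
Final effective stress: σ'_f = σ'_0 + Δσ = 59.833 + 31.571 = 91.404 kPa.
Normally consolidated clay, so the full stress increment lies on the virgin compression line:
S_c = C_c·H/(1+e₀)·log₁₀(σ'_f/σ'_0) = 0.35×6.9/(1+0.82)×log₁₀(91.404/59.833)
    = 1.3269 × 0.18402 = 0.2442 m

S_c ≈ 244 mm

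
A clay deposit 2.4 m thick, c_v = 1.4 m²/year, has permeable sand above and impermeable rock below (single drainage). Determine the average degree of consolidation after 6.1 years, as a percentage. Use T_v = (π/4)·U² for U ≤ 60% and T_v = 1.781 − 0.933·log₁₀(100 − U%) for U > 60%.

Drainage path length: H_d = H = 2.4 m (single drainage).
T_v = c_v·t/H_d² = 1.4×6.1/2.4² = 1.4826.
T_v = 1.4826 corresponds to the U > 60% branch:
U = 1 − 10^((1.781 − T_v)/0.933)/100 = 0.9791

U ≈ 97.9 %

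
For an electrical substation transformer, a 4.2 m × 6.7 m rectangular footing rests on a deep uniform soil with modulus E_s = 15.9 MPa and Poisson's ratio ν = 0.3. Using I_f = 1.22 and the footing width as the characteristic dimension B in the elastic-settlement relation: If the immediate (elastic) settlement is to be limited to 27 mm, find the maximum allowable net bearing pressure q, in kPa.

E_s = 15.9 MPa = 15900 kPa.
S_e = q·B·(1−ν²)/E_s · I_f  ⇒  q = S_e·E_s / (B·(1−ν²)·I_f).
q = 0.027 × 15900 / (4.2 × 0.91 × 1.22) = 92.07 kPa

q ≈ 92.1 kPa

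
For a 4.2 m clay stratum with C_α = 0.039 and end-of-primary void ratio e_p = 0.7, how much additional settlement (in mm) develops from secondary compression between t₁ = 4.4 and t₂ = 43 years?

Secondary compression: S_s = C_α·H/(1+e_p)·log₁₀(t₂/t₁)
S_s = 0.039×4.2/(1+0.7)×log₁₀(43/4.4)
    = 0.09635 × 0.99 = 0.09539 m

S_s ≈ 95.4 mm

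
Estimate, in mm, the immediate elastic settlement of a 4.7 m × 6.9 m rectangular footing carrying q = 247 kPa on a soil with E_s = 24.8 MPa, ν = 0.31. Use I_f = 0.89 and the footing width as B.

Immediate (elastic) settlement: S_e = q·B·(1−ν²)/E_s · I_f.
E_s = 24.8 MPa = 24800 kPa.
S_e = 247 × 4.7 × (1 − 0.31²) / 24800 × 0.89
    = 247 × 4.7 × 0.9039 / 24800 × 0.89
    = 0.03766 m = 37.66 mm

S_e ≈ 37.7 mm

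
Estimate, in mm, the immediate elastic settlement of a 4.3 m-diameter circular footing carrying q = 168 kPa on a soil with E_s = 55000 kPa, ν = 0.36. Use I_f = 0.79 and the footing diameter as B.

S_e ≈ 9.03 mm

Immediate (elastic) settlement: S_e = q·B·(1−ν²)/E_s · I_f.
S_e = 168 × 4.3 × (1 − 0.36²) / 55000 × 0.79
    = 168 × 4.3 × 0.8704 / 55000 × 0.79
    = 0.009032 m = 9.032 mm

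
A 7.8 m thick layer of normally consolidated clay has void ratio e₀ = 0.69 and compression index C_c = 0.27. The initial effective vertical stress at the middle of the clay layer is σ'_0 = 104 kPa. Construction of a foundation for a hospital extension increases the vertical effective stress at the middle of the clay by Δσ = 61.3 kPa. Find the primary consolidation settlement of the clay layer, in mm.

S_c ≈ 251 mm

Final effective stress: σ'_f = σ'_0 + Δσ = 104 + 61.3 = 165.3 kPa.
Normally consolidated clay, so the full stress increment lies on the virgin compression line:
S_c = C_c·H/(1+e₀)·log₁₀(σ'_f/σ'_0) = 0.27×7.8/(1+0.69)×log₁₀(165.3/104)
    = 1.2462 × 0.20124 = 0.2508 m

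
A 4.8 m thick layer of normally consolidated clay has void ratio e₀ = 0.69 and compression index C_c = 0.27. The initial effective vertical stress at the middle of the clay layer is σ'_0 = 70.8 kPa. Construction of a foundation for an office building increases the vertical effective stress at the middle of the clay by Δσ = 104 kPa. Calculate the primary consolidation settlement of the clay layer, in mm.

S_c ≈ 301 mm

Final effective stress: σ'_f = σ'_0 + Δσ = 70.8 + 104 = 174.8 kPa.
Normally consolidated clay, so the full stress increment lies on the virgin compression line:
S_c = C_c·H/(1+e₀)·log₁₀(σ'_f/σ'_0) = 0.27×4.8/(1+0.69)×log₁₀(174.8/70.8)
    = 0.76686 × 0.39251 = 0.301 m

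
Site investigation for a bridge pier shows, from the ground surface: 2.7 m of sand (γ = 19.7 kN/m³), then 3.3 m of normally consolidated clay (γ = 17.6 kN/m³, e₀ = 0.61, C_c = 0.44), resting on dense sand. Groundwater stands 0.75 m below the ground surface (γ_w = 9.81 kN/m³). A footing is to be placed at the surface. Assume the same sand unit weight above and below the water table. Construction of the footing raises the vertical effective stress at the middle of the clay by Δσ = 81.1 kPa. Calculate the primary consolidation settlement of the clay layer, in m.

Mid-depth of clay below the ground surface: z = 2.7 + 3.3/2 = 4.35 m.
Total vertical stress at mid-clay: σ_v = 19.7×2.7 + 17.6×1.65 = 82.23 kPa.
Pore pressure: u = 9.81×(4.35 − 0.75) = 35.316 kPa.
Initial effective stress: σ'_0 = σ_v − u = 82.23 − 35.316 = 46.914 kPa.
Final effective stress: σ'_f = σ'_0 + Δσ = 46.914 + 81.1 = 128.01 kPa.
Normally consolidated clay, so the full stress increment lies on the virgin compression line:
S_c = C_c·H/(1+e₀)·log₁₀(σ'_f/σ'_0) = 0.44×3.3/(1+0.61)×log₁₀(128.01/46.914)
    = 0.90186 × 0.43594 = 0.3932 m

S_c ≈ 0.393 m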